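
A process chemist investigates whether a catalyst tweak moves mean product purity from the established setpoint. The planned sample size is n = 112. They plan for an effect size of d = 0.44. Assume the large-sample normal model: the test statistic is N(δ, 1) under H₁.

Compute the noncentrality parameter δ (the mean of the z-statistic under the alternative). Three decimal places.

δ = d·√n = 0.44 × √112 = 4.6565

δ ≈ 4.657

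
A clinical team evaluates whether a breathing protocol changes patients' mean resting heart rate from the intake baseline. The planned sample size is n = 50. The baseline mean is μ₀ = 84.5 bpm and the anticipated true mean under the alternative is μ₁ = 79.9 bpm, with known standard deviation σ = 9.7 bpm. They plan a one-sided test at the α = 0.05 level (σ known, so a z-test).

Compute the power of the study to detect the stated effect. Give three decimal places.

Standardized effect: d = |μ₁ − μ₀| / σ = |79.9 − 84.5| / 9.7 = 0.4742
Noncentrality parameter: δ = d·√n = 0.4742 × √50 = 3.3533
Critical value for a one-sided test at α = 0.05: z_α = 1.645.
Power = P(Z > 1.645 − δ) = Φ(1.708) = 0.9562.

Power ≈ 0.956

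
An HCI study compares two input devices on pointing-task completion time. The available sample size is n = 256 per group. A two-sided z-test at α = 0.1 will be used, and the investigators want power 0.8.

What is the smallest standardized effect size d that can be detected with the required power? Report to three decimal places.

d ≈ 0.220

Need Φ(δ − 1.645) = 0.8, so δ = 1.645 + 0.842 = 2.486.
(The second rejection-region term Φ(−δ − z_{α/2}) is negligible and dropped.)
δ = d·√(n/2) ⇒ d = δ/√(n/2) = 2.486/√(256/2) = 0.2198.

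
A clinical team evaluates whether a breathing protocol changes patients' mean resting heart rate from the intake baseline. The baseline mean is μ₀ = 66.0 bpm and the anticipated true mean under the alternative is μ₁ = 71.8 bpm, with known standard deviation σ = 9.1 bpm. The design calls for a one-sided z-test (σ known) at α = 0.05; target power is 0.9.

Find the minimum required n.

Standardized effect: d = |μ₁ − μ₀| / σ = |71.8 − 66.0| / 9.1 = 0.6374
Set Φ(δ − 1.645) = 0.9; then δ − 1.645 = Φ⁻¹(0.9) = 1.282, giving δ = 2.926.
δ = d·√n ⇒ n = (δ/d)² = (2.926 / 0.6374)² = 21.08.
Round up to the next whole unit.

n = 22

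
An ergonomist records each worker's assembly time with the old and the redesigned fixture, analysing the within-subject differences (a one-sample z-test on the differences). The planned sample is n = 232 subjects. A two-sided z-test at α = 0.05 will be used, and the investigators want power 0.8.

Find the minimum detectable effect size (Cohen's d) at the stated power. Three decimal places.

Need Φ(δ − 1.960) = 0.8, so δ = 1.960 + 0.842 = 2.802.
(The second rejection-region term Φ(−δ − z_{α/2}) is negligible and dropped.)
δ = d·√n ⇒ d = δ/√n = 2.802/√232 = 0.1839.

d ≈ 0.184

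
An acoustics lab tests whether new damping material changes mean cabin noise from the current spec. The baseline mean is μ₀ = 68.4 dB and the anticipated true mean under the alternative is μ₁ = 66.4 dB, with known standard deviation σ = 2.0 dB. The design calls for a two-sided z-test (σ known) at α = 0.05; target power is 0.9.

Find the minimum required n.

Standardized effect: d = |μ₁ − μ₀| / σ = |66.4 − 68.4| / 2.0 = 1.0000
For power 0.9 need Φ(δ − z_{0.025}) = 0.9, so δ = z_{0.025} + z_{0.10} = 1.960 + 1.282 = 3.242.
(The Φ(−δ − z_{α/2}) term is vanishingly small for δ > 0 and is dropped in the standard sample-size formula.)
δ = d·√n ⇒ n = (δ/d)² = (3.242 / 1.0000)² = 10.51.
Rounding up, n = 11.

n = 11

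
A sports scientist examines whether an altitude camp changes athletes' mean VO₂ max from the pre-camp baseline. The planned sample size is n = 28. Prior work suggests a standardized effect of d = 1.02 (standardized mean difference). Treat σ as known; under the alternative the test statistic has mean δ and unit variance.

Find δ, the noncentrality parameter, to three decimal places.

δ ≈ 5.397

δ = d·√n = 1.02 × √28 = 5.3973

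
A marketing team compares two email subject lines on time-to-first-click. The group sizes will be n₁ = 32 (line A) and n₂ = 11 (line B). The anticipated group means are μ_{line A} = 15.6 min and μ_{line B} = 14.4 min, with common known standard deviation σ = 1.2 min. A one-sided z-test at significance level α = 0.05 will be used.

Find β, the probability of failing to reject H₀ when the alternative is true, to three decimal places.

Standardized effect: d = |μ_{line A} − μ_{line B}| / σ = |15.6 − 14.4| / 1.2 = 1.0000
Noncentrality parameter: δ = d / √(1/n₁ + 1/n₂) = 1.0000 / √(1/32 + 1/11) = 2.8611
Critical value for a one-sided test at α = 0.05: z_α = 1.645.
Power = P(Z > 1.645 − δ) = Φ(1.216) = 0.8881.
Type II error: β = 1 − power = 1 − 0.8881 = 0.1119.

β ≈ 0.112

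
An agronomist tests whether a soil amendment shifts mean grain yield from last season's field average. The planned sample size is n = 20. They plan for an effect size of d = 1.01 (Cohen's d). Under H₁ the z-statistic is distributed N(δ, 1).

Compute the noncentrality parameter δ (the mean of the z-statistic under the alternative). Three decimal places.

δ = d·√n = 1.01 × √20 = 4.5169

δ ≈ 4.517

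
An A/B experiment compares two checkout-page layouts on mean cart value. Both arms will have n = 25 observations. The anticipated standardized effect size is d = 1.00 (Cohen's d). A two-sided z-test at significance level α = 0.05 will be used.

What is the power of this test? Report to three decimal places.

Power ≈ 0.942

Noncentrality parameter: δ = d·√(n/2) = 1.00 × √(25/2) = 3.5355
Critical value for a two-sided test at α = 0.05: z_{α/2} = 1.960.
Power = Φ(δ − 1.960) + Φ(−δ − 1.960) = Φ(1.576) + Φ(-5.495) = 0.9424 + 0.0000 = 0.9424.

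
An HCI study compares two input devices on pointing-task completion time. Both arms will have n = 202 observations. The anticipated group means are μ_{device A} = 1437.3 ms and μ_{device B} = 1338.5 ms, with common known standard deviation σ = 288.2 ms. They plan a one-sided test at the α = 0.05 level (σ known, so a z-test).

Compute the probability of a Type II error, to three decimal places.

β ≈ 0.036

Standardized effect: d = |μ_{device A} − μ_{device B}| / σ = |1437.3 − 1338.5| / 288.2 = 0.3428
Noncentrality parameter: δ = d·√(n/2) = 0.3428 × √(202/2) = 3.4453
Critical value for a one-sided test at α = 0.05: z_α = 1.645.
Power = P(Z > 1.645 − δ) = Φ(1.800) = 0.9641.
Type II error: β = 1 − power = 1 − 0.9641 = 0.0359.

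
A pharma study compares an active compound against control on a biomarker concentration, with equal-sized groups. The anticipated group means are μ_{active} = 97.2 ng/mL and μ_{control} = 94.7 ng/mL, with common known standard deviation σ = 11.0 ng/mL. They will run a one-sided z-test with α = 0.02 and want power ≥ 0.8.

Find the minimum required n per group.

Standardized effect: d = |μ_{active} − μ_{control}| / σ = |97.2 − 94.7| / 11.0 = 0.2273
Set Φ(δ − 2.054) = 0.8; then δ − 2.054 = Φ⁻¹(0.8) = 0.842, giving δ = 2.895.
δ = d·√(n/2) ⇒ n = 2(δ/d)² = 2 × (2.895 / 0.2273)² = 324.60.
Round up to the next whole unit.

n = 325 per group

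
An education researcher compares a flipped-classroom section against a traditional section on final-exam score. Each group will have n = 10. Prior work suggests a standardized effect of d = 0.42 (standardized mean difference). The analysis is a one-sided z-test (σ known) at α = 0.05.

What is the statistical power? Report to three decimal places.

Power ≈ 0.240

Noncentrality parameter: δ = d·√(n/2) = 0.42 × √(10/2) = 0.9391
One-sided α = 0.05 → critical value z_{0.05} = 1.645.
Power = P(Z > 1.645 − δ) = Φ(-0.706) = 0.2402.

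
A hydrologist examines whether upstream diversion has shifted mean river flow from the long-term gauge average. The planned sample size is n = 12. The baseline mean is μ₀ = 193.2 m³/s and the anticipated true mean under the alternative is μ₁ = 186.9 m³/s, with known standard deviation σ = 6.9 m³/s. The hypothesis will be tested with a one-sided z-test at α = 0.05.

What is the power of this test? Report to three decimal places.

Standardized effect: d = |μ₁ − μ₀| / σ = |186.9 − 193.2| / 6.9 = 0.9130
Noncentrality parameter: δ = d·√n = 0.9130 × √12 = 3.1629
One-sided α = 0.05 → critical value z_{0.05} = 1.645.
Power = P(Z > 1.645 − δ) = Φ(1.518) = 0.9355.

Power ≈ 0.935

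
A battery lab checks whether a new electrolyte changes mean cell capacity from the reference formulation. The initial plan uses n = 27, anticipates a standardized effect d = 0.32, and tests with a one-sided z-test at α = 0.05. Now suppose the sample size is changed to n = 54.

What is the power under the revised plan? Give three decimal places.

With n = 54: δ = d·√n = 0.32 × √54 = 2.3515. Critical value z_{0.05} = 1.645.
Revised power = P(Z > 1.645 − δ) = Φ(0.707) = 0.7601.

Power ≈ 0.760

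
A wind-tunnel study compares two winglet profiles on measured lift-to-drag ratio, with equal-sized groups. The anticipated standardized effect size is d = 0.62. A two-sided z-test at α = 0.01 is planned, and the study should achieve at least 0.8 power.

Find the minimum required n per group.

Set Φ(δ − 2.576) = 0.8; then δ − 2.576 = Φ⁻¹(0.8) = 0.842, giving δ = 3.417.
(For δ > 0 the lower-tail rejection region contributes negligibly to power, so the one-term inversion is standard.)
δ = d·√(n/2) ⇒ n = 2(δ/d)² = 2 × (3.417 / 0.62)² = 60.76.
Rounding up, n = 61 per group.

n = 61 per group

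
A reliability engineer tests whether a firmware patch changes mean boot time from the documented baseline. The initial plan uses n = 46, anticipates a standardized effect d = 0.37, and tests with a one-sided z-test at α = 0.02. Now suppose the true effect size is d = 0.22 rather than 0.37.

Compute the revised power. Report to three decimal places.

Power ≈ 0.287

With d = 0.22: δ = d·√n = 0.22 × √46 = 1.4921. Critical value z_{0.02} = 2.054.
Revised power = P(Z > 2.054 − δ) = Φ(-0.562) = 0.2872.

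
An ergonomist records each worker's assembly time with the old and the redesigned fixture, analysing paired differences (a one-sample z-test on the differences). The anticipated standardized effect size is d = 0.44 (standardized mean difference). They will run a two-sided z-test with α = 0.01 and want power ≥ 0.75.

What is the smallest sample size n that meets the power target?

For power 0.75 need Φ(δ − z_{0.005}) = 0.75, so δ = z_{0.005} + z_{0.25} = 2.576 + 0.674 = 3.250.
(Ignoring the negligible lower-tail rejection probability gives the usual closed-form inversion.)
δ = d·√n ⇒ n = (δ/d)² = (3.250 / 0.44)² = 54.57.
Rounding up, n = 55.

n = 55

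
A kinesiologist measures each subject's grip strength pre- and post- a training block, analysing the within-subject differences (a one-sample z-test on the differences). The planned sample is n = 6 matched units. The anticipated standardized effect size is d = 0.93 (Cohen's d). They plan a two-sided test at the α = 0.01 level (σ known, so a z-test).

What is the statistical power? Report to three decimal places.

Noncentrality parameter: δ = d·√n = 0.93 × √6 = 2.2780
Critical value for a two-sided test at α = 0.01: z_{α/2} = 2.576.
Power = Φ(δ − 2.576) + Φ(−δ − 2.576) = Φ(-0.298) + Φ(-4.854) = 0.3829 + 0.0000 = 0.3829.

Power ≈ 0.383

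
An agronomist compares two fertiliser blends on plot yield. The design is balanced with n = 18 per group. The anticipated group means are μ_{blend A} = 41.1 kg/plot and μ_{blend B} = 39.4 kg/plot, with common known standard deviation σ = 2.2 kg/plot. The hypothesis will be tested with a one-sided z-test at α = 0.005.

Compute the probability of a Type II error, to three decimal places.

Standardized effect: d = |μ_{blend A} − μ_{blend B}| / σ = |41.1 − 39.4| / 2.2 = 0.7727
Noncentrality parameter: δ = d·√(n/2) = 0.7727 × √(18/2) = 2.3182
One-sided α = 0.005 → critical value z_{0.005} = 2.576.
Power = P(Z > 2.576 − δ) = Φ(-0.258) = 0.3983.
Type II error: β = 1 − power = 1 − 0.3983 = 0.6017.

β ≈ 0.602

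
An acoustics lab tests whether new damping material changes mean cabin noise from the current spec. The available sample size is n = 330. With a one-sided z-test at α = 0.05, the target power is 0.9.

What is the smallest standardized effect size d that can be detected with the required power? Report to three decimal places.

d ≈ 0.161

Required noncentrality: δ = z_{0.05} + z_{0.10} = 1.645 + 1.282 = 2.926.
δ = d·√n ⇒ d = δ/√n = 2.926/√330 = 0.1611.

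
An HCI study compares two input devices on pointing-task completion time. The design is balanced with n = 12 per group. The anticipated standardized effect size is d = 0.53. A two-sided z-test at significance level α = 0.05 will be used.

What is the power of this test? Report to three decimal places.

Power ≈ 0.255

Noncentrality parameter: δ = d·√(n/2) = 0.53 × √(12/2) = 1.2982
Two-sided α = 0.05 → critical value z_{0.025} = 1.960.
Power = Φ(δ − 1.960) + Φ(−δ − 1.960) = Φ(-0.662) + Φ(-3.258) = 0.2541 + 0.0006 = 0.2546.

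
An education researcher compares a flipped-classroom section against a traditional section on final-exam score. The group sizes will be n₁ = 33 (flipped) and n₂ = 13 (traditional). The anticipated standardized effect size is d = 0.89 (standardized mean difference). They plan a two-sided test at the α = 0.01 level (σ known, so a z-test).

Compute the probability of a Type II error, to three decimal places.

Noncentrality parameter: δ = d / √(1/n₁ + 1/n₂) = 0.89 / √(1/33 + 1/13) = 2.7179
Two-sided α = 0.01 → critical value z_{0.005} = 2.576.
Power = Φ(δ − 2.576) + Φ(−δ − 2.576) = Φ(0.142) + Φ(-5.294) = 0.5565 + 0.0000 = 0.5565.
Type II error: β = 1 − power = 1 − 0.5565 = 0.4435.

β ≈ 0.443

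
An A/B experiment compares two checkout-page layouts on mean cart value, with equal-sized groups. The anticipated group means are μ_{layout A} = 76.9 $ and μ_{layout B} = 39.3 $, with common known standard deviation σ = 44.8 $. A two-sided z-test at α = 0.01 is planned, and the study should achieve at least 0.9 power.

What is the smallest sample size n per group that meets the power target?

Standardized effect: d = |μ_{layout A} − μ_{layout B}| / σ = |76.9 − 39.3| / 44.8 = 0.8393
Set Φ(δ − 2.576) = 0.9; then δ − 2.576 = Φ⁻¹(0.9) = 1.282, giving δ = 3.857.
(The Φ(−δ − z_{α/2}) term is vanishingly small for δ > 0 and is dropped in the standard sample-size formula.)
δ = d·√(n/2) ⇒ n = 2(δ/d)² = 2 × (3.857 / 0.8393)² = 42.25.
Round up to the next whole unit.

n = 43 per group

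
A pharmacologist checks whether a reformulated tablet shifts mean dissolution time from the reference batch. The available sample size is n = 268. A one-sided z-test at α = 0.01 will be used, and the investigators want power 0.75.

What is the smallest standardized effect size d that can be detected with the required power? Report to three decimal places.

d ≈ 0.183

Need Φ(δ − 2.326) = 0.75, so δ = 2.326 + 0.674 = 3.001.
δ = d·√n ⇒ d = δ/√n = 3.001/√268 = 0.1833.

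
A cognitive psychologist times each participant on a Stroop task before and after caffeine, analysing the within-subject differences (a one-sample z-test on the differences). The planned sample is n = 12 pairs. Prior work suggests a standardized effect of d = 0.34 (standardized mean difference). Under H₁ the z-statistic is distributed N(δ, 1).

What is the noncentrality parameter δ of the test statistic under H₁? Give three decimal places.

δ = d·√n = 0.34 × √12 = 1.1778

δ ≈ 1.178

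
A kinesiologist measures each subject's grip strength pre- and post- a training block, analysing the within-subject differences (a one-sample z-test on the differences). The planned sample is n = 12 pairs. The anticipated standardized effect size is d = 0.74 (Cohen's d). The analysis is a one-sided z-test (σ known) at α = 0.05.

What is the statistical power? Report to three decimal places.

Noncentrality parameter: δ = d·√n = 0.74 × √12 = 2.5634
One-sided α = 0.05 → critical value z_{0.05} = 1.645.
Power = P(Z > 1.645 − δ) = Φ(0.919) = 0.8208.

Power ≈ 0.821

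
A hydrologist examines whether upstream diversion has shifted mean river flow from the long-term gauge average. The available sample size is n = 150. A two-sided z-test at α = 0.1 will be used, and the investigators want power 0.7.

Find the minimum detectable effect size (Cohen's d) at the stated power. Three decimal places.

Required noncentrality: δ = z_{0.05} + z_{0.30} = 1.645 + 0.524 = 2.169.
(The second rejection-region term Φ(−δ − z_{α/2}) is negligible and dropped.)
δ = d·√n ⇒ d = δ/√n = 2.169/√150 = 0.1771.

d ≈ 0.177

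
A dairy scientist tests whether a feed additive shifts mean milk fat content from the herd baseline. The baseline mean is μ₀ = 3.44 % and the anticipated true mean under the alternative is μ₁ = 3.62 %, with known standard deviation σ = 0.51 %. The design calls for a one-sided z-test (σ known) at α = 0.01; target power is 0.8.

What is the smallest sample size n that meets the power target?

n = 81

Standardized effect: d = |μ₁ − μ₀| / σ = |3.62 − 3.44| / 0.51 = 0.3529
For power 0.8 need Φ(δ − z_{0.01}) = 0.8, so δ = z_{0.01} + z_{0.20} = 2.326 + 0.842 = 3.168.
δ = d·√n ⇒ n = (δ/d)² = (3.168 / 0.3529)² = 80.57.
Round up to the next whole unit.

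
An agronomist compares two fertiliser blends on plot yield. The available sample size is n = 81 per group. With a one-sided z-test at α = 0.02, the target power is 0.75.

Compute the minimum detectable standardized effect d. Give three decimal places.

Need Φ(δ − 2.054) = 0.75, so δ = 2.054 + 0.674 = 2.728.
δ = d·√(n/2) ⇒ d = δ/√(n/2) = 2.728/√(81/2) = 0.4287.

d ≈ 0.429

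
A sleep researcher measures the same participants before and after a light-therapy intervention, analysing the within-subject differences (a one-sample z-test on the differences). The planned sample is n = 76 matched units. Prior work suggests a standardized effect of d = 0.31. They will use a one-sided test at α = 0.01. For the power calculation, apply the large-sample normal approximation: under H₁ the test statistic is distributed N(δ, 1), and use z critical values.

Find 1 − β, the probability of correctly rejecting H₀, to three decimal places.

Noncentrality parameter: δ = d·√n = 0.31 × √76 = 2.7025
Critical value for a one-sided test at α = 0.01: z_α = 2.326.
Power = P(Z > 2.326 − δ) = Φ(0.376) = 0.6466.

Power ≈ 0.647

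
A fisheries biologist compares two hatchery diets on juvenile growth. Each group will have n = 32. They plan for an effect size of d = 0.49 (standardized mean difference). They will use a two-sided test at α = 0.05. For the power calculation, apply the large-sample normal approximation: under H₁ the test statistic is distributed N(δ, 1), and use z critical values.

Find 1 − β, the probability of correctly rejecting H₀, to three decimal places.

Noncentrality parameter: δ = d·√(n/2) = 0.49 × √(32/2) = 1.9600
Critical value for a two-sided test at α = 0.05: z_{α/2} = 1.960.
Power = Φ(δ − 1.960) + Φ(−δ − 1.960) = Φ(0.000) + Φ(-3.920) = 0.5000 + 0.0000 = 0.5001.

Power ≈ 0.500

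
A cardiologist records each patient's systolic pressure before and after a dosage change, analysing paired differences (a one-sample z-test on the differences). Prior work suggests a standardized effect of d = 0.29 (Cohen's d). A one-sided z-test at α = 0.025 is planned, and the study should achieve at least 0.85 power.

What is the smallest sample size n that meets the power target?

n = 107

For power 0.85 need Φ(δ − z_{0.025}) = 0.85, so δ = z_{0.025} + z_{0.15} = 1.960 + 1.036 = 2.996.
δ = d·√n ⇒ n = (δ/d)² = (2.996 / 0.29)² = 106.76.
Round up to the next whole unit.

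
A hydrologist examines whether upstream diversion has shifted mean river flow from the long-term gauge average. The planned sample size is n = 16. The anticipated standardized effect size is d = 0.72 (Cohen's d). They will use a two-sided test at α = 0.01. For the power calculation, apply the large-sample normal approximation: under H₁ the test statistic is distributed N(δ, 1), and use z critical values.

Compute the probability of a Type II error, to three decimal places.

β ≈ 0.380

Noncentrality parameter: δ = d·√n = 0.72 × √16 = 2.8800
Critical value for a two-sided test at α = 0.01: z_{α/2} = 2.576.
Power = Φ(δ − 2.576) + Φ(−δ − 2.576) = Φ(0.304) + Φ(-5.456) = 0.6195 + 0.0000 = 0.6195.
Type II error: β = 1 − power = 1 − 0.6195 = 0.3805.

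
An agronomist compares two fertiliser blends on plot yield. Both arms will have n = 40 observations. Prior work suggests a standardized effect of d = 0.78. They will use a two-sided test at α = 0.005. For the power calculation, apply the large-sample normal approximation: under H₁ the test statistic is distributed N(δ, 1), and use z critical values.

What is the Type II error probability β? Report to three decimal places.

Noncentrality parameter: δ = d·√(n/2) = 0.78 × √(40/2) = 3.4883
Two-sided α = 0.005 → critical value z_{0.0025} = 2.807.
Power = Φ(δ − 2.807) + Φ(−δ − 2.807) = Φ(0.681) + Φ(-6.295) = 0.7521 + 0.0000 = 0.7521.
Type II error: β = 1 − power = 1 − 0.7521 = 0.2479.

β ≈ 0.248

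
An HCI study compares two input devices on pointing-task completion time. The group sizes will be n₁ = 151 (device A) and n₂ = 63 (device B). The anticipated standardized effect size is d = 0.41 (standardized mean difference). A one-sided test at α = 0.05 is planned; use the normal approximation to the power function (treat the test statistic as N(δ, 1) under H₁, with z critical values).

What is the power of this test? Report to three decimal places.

Power ≈ 0.862

Noncentrality parameter: λ = d / √(1/n₁ + 1/n₂) = 0.41 / √(1/151 + 1/63) = 2.7336
One-sided α = 0.05 → critical value z_{0.05} = 1.645.
Power = P(Z > 1.645 − λ) = Φ(1.089) = 0.8619.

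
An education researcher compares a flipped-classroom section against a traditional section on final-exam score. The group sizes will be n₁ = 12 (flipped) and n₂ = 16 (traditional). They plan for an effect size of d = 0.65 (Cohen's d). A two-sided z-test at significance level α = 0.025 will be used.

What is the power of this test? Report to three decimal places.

Power ≈ 0.295

Noncentrality parameter: δ = d / √(1/n₁ + 1/n₂) = 0.65 / √(1/12 + 1/16) = 1.7021
Two-sided α = 0.025 → critical value z_{0.0125} = 2.241.
Power = Φ(δ − 2.241) + Φ(−δ − 2.241) = Φ(-0.539) + Φ(-3.944) = 0.2948 + 0.0000 = 0.2949.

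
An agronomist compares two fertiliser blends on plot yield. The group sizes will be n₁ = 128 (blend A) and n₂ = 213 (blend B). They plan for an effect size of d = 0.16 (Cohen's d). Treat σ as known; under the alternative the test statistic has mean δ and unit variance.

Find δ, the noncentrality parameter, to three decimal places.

The noncentrality parameter scales effect size by the design's sample-size factor: δ = d / √(1/n₁ + 1/n₂) = 0.16 / √(1/128 + 1/213) = 1.4307

δ ≈ 1.431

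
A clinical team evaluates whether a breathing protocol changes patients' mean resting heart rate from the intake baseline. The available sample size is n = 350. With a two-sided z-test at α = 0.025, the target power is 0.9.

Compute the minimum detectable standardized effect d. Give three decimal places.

Required noncentrality: δ = z_{0.0125} + z_{0.10} = 2.241 + 1.282 = 3.523.
(The second rejection-region term Φ(−δ − z_{α/2}) is negligible and dropped.)
δ = d·√n ⇒ d = δ/√n = 3.523/√350 = 0.1883.

d ≈ 0.188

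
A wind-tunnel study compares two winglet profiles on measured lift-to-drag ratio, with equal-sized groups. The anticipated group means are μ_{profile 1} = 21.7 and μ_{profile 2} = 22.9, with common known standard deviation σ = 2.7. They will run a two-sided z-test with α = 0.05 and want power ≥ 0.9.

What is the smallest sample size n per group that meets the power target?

Standardized effect: d = |μ_{profile 1} − μ_{profile 2}| / σ = |21.7 − 22.9| / 2.7 = 0.4444
For power 0.9 need Φ(δ − z_{0.025}) = 0.9, so δ = z_{0.025} + z_{0.10} = 1.960 + 1.282 = 3.242.
(The Φ(−δ − z_{α/2}) term is vanishingly small for δ > 0 and is dropped in the standard sample-size formula.)
δ = d·√(n/2) ⇒ n = 2(δ/d)² = 2 × (3.242 / 0.4444)² = 106.39.
Rounding up, n = 107 per group.

n = 107 per group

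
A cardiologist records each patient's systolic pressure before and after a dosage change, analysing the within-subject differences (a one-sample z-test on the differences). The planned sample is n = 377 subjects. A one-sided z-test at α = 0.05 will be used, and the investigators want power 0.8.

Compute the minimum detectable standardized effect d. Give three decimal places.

d ≈ 0.128

Required noncentrality: δ = z_{0.05} + z_{0.20} = 1.645 + 0.842 = 2.486.
δ = d·√n ⇒ d = δ/√n = 2.486/√377 = 0.1281.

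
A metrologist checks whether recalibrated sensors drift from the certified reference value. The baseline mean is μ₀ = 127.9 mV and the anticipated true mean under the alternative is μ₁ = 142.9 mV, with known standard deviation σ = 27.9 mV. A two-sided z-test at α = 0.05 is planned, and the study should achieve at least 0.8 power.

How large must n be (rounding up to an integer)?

Standardized effect: d = |μ₁ − μ₀| / σ = |142.9 − 127.9| / 27.9 = 0.5376
Set Φ(δ − 1.960) = 0.8; then δ − 1.960 = Φ⁻¹(0.8) = 0.842, giving δ = 2.802.
(The Φ(−δ − z_{α/2}) term is vanishingly small for δ > 0 and is dropped in the standard sample-size formula.)
δ = d·√n ⇒ n = (δ/d)² = (2.802 / 0.5376)² = 27.15.
Round up to the next whole unit.

n = 28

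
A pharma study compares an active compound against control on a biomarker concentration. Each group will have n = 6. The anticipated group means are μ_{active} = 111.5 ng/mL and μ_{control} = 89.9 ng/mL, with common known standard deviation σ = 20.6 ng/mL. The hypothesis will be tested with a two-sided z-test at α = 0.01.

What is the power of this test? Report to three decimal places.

Standardized effect: d = |μ_{active} − μ_{control}| / σ = |111.5 − 89.9| / 20.6 = 1.0485
Noncentrality parameter: δ = d·√(n/2) = 1.0485 × √(6/2) = 1.8161
Two-sided α = 0.01 → critical value z_{0.005} = 2.576.
Power = Φ(δ − 2.576) + Φ(−δ − 2.576) = Φ(-0.760) + Φ(-4.392) = 0.2237 + 0.0000 = 0.2237.

Power ≈ 0.224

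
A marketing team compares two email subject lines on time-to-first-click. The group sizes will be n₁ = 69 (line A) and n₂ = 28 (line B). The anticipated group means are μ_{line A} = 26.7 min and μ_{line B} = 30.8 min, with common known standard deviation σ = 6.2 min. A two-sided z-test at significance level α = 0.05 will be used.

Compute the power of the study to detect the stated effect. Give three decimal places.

Standardized effect: d = |μ_{line A} − μ_{line B}| / σ = |26.7 − 30.8| / 6.2 = 0.6613
Noncentrality parameter: δ = d / √(1/n₁ + 1/n₂) = 0.6613 / √(1/69 + 1/28) = 2.9513
Critical value for a two-sided test at α = 0.05: z_{α/2} = 1.960.
Power = Φ(δ − 1.960) + Φ(−δ − 1.960) = Φ(0.991) + Φ(-4.911) = 0.8392 + 0.0000 = 0.8392.

Power ≈ 0.839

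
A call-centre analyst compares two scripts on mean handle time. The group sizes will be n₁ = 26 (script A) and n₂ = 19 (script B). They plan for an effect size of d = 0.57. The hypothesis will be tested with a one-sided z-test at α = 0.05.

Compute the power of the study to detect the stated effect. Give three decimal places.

Power ≈ 0.596

Noncentrality parameter: δ = d / √(1/n₁ + 1/n₂) = 0.57 / √(1/26 + 1/19) = 1.8886
Critical value for a one-sided test at α = 0.05: z_α = 1.645.
Power = P(Z > 1.645 − δ) = Φ(0.244) = 0.5963.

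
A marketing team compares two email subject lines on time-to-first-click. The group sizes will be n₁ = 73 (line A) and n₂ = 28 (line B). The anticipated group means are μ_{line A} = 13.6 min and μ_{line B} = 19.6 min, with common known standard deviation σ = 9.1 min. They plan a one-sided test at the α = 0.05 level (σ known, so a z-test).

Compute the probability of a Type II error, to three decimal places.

β ≈ 0.093

Standardized effect: d = |μ_{line A} − μ_{line B}| / σ = |13.6 − 19.6| / 9.1 = 0.6593
Noncentrality parameter: δ = d / √(1/n₁ + 1/n₂) = 0.6593 / √(1/73 + 1/28) = 2.9661
One-sided α = 0.05 → critical value z_{0.05} = 1.645.
Power = Φ(δ − 1.645) = Φ(1.321) = 0.9068.
Type II error: β = 1 − power = 1 − 0.9068 = 0.0932.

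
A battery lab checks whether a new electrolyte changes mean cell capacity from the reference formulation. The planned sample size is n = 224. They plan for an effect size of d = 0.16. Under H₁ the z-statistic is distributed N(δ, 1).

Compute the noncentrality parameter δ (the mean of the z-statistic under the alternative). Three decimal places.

The noncentrality parameter scales effect size by the design's sample-size factor: δ = d·√n = 0.16 × √224 = 2.3947

δ ≈ 2.395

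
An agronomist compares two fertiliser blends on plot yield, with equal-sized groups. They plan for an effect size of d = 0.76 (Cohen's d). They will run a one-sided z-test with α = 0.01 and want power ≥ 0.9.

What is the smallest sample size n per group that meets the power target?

For power 0.9 need Φ(δ − z_{0.01}) = 0.9, so δ = z_{0.01} + z_{0.10} = 2.326 + 1.282 = 3.608.
δ = d·√(n/2) ⇒ n = 2(δ/d)² = 2 × (3.608 / 0.76)² = 45.07.
Round up to the next whole unit.

n = 46 per group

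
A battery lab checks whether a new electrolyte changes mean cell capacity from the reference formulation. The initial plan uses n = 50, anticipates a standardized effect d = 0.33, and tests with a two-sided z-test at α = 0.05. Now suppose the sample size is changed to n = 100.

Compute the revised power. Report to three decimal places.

Power ≈ 0.910

With n = 100: δ = d·√n = 0.33 × √100 = 3.3000. Critical value z_{0.025} = 1.960.
Revised power = Φ(δ − 1.960) + Φ(−δ − 1.960) = Φ(1.340) + Φ(-5.260) = 0.9099 + 0.0000 = 0.9099.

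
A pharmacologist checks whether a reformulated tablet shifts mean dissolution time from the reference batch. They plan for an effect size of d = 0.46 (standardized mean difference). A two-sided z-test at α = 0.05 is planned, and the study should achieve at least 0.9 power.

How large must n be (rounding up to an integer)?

For power 0.9 need Φ(δ − z_{0.025}) = 0.9, so δ = z_{0.025} + z_{0.10} = 1.960 + 1.282 = 3.242.
(For δ > 0 the lower-tail rejection region contributes negligibly to power, so the one-term inversion is standard.)
δ = d·√n ⇒ n = (δ/d)² = (3.242 / 0.46)² = 49.66.
Rounding up, n = 50.

n = 50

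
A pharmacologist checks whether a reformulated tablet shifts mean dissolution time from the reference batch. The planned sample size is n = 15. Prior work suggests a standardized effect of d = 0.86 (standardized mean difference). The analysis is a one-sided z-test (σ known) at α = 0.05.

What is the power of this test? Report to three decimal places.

Power ≈ 0.954

Noncentrality parameter: δ = d·√n = 0.86 × √15 = 3.3308
One-sided α = 0.05 → critical value z_{0.05} = 1.645.
Power = Φ(δ − 1.645) = Φ(1.686) = 0.9541.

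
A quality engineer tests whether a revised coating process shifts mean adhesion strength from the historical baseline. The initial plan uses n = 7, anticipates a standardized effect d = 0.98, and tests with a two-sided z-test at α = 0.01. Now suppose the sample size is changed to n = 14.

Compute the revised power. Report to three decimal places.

Power ≈ 0.862

With n = 14: δ = d·√n = 0.98 × √14 = 3.6668. Critical value z_{0.005} = 2.576.
Revised power = Φ(δ − 2.576) + Φ(−δ − 2.576) = Φ(1.091) + Φ(-6.243) = 0.8624 + 0.0000 = 0.8624.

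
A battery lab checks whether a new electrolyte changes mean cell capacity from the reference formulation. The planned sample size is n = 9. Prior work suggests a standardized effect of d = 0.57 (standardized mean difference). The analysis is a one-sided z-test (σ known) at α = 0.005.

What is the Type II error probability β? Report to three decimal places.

β ≈ 0.807

Noncentrality parameter: δ = d·√n = 0.57 × √9 = 1.7100
Critical value for a one-sided test at α = 0.005: z_α = 2.576.
Power = Φ(δ − 2.576) = Φ(-0.866) = 0.1933.
Type II error: β = 1 − power = 1 − 0.1933 = 0.8067.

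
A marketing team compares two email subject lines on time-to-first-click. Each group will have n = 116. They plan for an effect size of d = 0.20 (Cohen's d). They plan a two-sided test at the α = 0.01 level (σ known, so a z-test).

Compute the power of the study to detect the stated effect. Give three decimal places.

Power ≈ 0.146

Noncentrality parameter: δ = d·√(n/2) = 0.20 × √(116/2) = 1.5232
Critical value for a two-sided test at α = 0.01: z_{α/2} = 2.576.
Power = Φ(δ − 2.576) + Φ(−δ − 2.576) = Φ(-1.053) + Φ(-4.099) = 0.1462 + 0.0000 = 0.1463.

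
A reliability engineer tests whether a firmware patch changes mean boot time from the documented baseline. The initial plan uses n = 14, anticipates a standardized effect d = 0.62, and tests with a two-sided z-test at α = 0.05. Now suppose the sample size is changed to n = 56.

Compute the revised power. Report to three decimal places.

With n = 56: δ = d·√n = 0.62 × √56 = 4.6397. Critical value z_{0.025} = 1.960.
Revised power = Φ(δ − 1.960) + Φ(−δ − 1.960) = Φ(2.680) + Φ(-6.600) = 0.9963 + 0.0000 = 0.9963.

Power ≈ 0.996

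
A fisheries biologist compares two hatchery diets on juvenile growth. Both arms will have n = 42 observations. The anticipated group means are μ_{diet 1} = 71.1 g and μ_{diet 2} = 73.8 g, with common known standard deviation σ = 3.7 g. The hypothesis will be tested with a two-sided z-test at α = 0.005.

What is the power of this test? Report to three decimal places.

Power ≈ 0.704

Standardized effect: d = |μ_{diet 1} − μ_{diet 2}| / σ = |71.1 − 73.8| / 3.7 = 0.7297
Noncentrality parameter: δ = d·√(n/2) = 0.7297 × √(42/2) = 3.3440
Two-sided α = 0.005 → critical value z_{0.0025} = 2.807.
Power = Φ(δ − 2.807) + Φ(−δ − 2.807) = Φ(0.537) + Φ(-6.151) = 0.7044 + 0.0000 = 0.7044.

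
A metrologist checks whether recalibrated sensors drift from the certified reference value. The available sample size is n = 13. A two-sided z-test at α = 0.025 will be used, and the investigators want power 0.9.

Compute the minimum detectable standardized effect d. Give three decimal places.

Required noncentrality: δ = z_{0.0125} + z_{0.10} = 2.241 + 1.282 = 3.523.
(The second rejection-region term Φ(−δ − z_{α/2}) is negligible and dropped.)
δ = d·√n ⇒ d = δ/√n = 3.523/√13 = 0.9771.

d ≈ 0.977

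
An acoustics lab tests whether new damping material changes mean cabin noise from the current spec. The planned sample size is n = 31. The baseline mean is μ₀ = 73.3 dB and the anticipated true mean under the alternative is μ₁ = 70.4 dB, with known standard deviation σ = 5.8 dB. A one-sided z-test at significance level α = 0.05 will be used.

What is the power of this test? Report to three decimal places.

Standardized effect: d = |μ₁ − μ₀| / σ = |70.4 − 73.3| / 5.8 = 0.5000
Noncentrality parameter: δ = d·√n = 0.5000 × √31 = 2.7839
Critical value for a one-sided test at α = 0.05: z_α = 1.645.
Power = P(Z > 1.645 − δ) = Φ(1.139) = 0.8727.

Power ≈ 0.873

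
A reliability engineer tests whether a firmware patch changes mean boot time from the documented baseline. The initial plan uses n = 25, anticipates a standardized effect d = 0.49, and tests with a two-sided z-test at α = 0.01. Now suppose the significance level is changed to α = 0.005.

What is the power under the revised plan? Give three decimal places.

Power ≈ 0.361

δ = d·√n = 0.49 × √25 = 2.4500 (unchanged). New critical value: z_{0.0025} = 2.807.
Revised power = Φ(δ − 2.807) + Φ(−δ − 2.807) = Φ(-0.357) + Φ(-5.257) = 0.3605 + 0.0000 = 0.3605.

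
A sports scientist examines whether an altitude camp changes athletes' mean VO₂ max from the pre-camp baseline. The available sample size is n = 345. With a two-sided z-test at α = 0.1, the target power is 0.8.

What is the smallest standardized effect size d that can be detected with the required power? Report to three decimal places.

Required noncentrality: δ = z_{0.05} + z_{0.20} = 1.645 + 0.842 = 2.486.
(The second rejection-region term Φ(−δ − z_{α/2}) is negligible and dropped.)
δ = d·√n ⇒ d = δ/√n = 2.486/√345 = 0.1339.

d ≈ 0.134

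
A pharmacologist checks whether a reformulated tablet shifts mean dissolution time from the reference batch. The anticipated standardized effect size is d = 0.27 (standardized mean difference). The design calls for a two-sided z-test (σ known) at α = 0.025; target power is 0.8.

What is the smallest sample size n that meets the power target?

n = 131

For power 0.8 need Φ(δ − z_{0.0125}) = 0.8, so δ = z_{0.0125} + z_{0.20} = 2.241 + 0.842 = 3.083.
(The Φ(−δ − z_{α/2}) term is vanishingly small for δ > 0 and is dropped in the standard sample-size formula.)
δ = d·√n ⇒ n = (δ/d)² = (3.083 / 0.27)² = 130.38.
Rounding up, n = 131.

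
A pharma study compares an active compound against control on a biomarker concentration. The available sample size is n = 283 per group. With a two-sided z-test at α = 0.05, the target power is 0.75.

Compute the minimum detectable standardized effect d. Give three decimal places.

Need Φ(δ − 1.960) = 0.75, so δ = 1.960 + 0.674 = 2.634.
(The second rejection-region term Φ(−δ − z_{α/2}) is negligible and dropped.)
δ = d·√(n/2) ⇒ d = δ/√(n/2) = 2.634/√(283/2) = 0.2215.

d ≈ 0.221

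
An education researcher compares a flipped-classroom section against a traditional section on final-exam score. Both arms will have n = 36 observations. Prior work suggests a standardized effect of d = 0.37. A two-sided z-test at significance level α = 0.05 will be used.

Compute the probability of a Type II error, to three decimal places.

Noncentrality parameter: δ = d·√(n/2) = 0.37 × √(36/2) = 1.5698
Two-sided α = 0.05 → critical value z_{0.025} = 1.960.
Power = Φ(δ − 1.960) + Φ(−δ − 1.960) = Φ(-0.390) + Φ(-3.530) = 0.3482 + 0.0002 = 0.3484.
Type II error: β = 1 − power = 1 − 0.3484 = 0.6516.

β ≈ 0.652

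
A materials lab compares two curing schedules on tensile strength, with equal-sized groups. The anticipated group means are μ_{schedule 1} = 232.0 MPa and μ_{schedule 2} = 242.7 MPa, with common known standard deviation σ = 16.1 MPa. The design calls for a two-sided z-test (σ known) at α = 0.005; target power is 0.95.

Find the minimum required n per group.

n = 90 per group

Standardized effect: d = |μ_{schedule 1} − μ_{schedule 2}| / σ = |232.0 − 242.7| / 16.1 = 0.6646
For power 0.95 need Φ(δ − z_{0.0025}) = 0.95, so δ = z_{0.0025} + z_{0.05} = 2.807 + 1.645 = 4.452.
(For δ > 0 the lower-tail rejection region contributes negligibly to power, so the one-term inversion is standard.)
δ = d·√(n/2) ⇒ n = 2(δ/d)² = 2 × (4.452 / 0.6646)² = 89.74.
Rounding up, n = 90 per group.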